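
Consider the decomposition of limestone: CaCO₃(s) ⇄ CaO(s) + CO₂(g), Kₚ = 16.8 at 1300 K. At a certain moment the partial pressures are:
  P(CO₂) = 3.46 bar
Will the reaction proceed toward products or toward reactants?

to the right

(CaCO₃, CaO are pure solids — omitted from Qₚ.)
Qₚ = P(CO₂) = 3.46
Qₚ = 3.46 < Kₚ = 16.8, so the forward reaction proceeds.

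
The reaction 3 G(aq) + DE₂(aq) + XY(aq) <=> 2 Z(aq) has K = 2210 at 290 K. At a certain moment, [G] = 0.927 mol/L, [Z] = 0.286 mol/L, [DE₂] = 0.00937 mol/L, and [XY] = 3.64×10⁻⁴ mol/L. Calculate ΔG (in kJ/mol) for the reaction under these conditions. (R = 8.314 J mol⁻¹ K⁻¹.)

Q = [Z]² / ([G]³·[DE₂]·[XY]) = (0.286)² / ((0.927)³·(0.00937)·(3.64×10⁻⁴)) = 30100
ΔG = RT ln(Q/K) = (8.314 J mol⁻¹ K⁻¹)(290 K) × ln(30100/2210)
   = (2.411 kJ/mol)(2.612) = 6.30 kJ/mol
ΔG > 0, so the forward reaction is non-spontaneous (proceeds in reverse).

ΔG = 6.30 kJ/mol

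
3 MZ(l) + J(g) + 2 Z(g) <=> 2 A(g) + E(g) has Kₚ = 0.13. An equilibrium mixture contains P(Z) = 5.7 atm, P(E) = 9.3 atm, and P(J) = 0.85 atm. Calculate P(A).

P(A) = 0.62 atm

(MZ is a pure liquid — omitted from Kₚ.)
At equilibrium, Kₚ = P(A)²·P(E) / (P(J)·P(Z)²) = 0.13.
(P(A))²·(9.3) / ((0.85)·(5.7)²) = 0.13
P(A)² = 0.386 ⇒ P(A) = 0.62 atm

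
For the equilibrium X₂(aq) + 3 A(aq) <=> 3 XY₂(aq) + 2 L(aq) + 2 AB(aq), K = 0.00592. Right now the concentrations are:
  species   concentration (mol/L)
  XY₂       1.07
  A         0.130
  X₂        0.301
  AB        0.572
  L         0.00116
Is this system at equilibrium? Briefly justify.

no; Q < K, reaction proceeds forward

Q = [XY₂]³·[L]²·[AB]² / ([X₂]·[A]³) = (1.07)³·(0.00116)²·(0.572)² / ((0.301)·(0.130)³) = 8.16×10⁻⁴
Q = 8.16×10⁻⁴ < K = 0.00592: net forward reaction.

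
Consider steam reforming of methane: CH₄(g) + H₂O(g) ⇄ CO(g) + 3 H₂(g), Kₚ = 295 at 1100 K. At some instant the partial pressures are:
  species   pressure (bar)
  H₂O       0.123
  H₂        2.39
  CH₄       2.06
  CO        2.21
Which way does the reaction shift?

toward products

Qₚ = P(CO)·P(H₂)³ / (P(CH₄)·P(H₂O)) = (2.21)·(2.39)³ / ((2.06)·(0.123)) = 119
Qₚ = 119 < Kₚ = 295, so the forward reaction proceeds.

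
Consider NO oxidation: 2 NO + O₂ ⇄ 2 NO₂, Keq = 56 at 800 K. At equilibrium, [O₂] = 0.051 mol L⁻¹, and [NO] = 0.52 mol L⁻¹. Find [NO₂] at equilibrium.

At equilibrium, Keq = [NO₂]² / ([NO]²·[O₂]) = 56.
([NO₂])² / ((0.52)²·(0.051)) = 56
[NO₂]² = 0.772 ⇒ [NO₂] = 0.88 mol L⁻¹

[NO₂] = 0.88 mol L⁻¹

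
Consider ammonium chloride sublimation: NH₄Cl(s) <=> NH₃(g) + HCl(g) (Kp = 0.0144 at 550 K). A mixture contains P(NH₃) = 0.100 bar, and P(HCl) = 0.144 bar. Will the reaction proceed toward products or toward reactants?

(NH₄Cl is a pure solid — omitted from Qp.)
Qp = P(NH₃)·P(HCl) = (0.100)·(0.144) = 0.0144
Qp = 0.0144 = Kp, so the system is already at equilibrium.

no net change (already at equilibrium)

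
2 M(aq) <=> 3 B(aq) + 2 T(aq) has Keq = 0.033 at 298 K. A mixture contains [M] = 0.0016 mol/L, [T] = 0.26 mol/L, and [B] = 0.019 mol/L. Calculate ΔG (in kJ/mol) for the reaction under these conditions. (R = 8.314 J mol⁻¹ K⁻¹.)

Q = [B]³·[T]² / [M]² = (0.019)³·(0.26)² / (0.0016)² = 0.181
ΔG = RT ln(Q/Keq) = (8.314 J mol⁻¹ K⁻¹)(298 K) × ln(0.181/0.033)
   = (2.478 kJ/mol)(1.702) = 4.22 kJ/mol
ΔG > 0, so the forward reaction is non-spontaneous (proceeds in reverse).

ΔG = 4.22 kJ/mol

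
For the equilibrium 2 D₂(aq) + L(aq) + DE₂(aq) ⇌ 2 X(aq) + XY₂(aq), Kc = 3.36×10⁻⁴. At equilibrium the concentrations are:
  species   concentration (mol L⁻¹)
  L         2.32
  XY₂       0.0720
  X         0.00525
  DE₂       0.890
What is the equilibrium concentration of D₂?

[D₂] = 0.0535 mol L⁻¹

At equilibrium, Kc = [X]²·[XY₂] / ([D₂]²·[L]·[DE₂]) = 3.36×10⁻⁴.
(0.00525)²·(0.0720) / (([D₂])²·(2.32)·(0.890)) = 3.36×10⁻⁴
[D₂]² = 0.00286 ⇒ [D₂] = 0.0535 mol L⁻¹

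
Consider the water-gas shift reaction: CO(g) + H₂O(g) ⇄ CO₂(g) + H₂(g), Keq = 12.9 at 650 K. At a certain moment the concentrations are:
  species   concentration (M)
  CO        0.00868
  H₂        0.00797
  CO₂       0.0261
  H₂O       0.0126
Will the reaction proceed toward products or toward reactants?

Q = [CO₂]·[H₂] / ([CO]·[H₂O]) = (0.0261)·(0.00797) / ((0.00868)·(0.0126)) = 1.90
Q = 1.90 < Keq = 12.9, so the forward reaction proceeds.

forward (toward products)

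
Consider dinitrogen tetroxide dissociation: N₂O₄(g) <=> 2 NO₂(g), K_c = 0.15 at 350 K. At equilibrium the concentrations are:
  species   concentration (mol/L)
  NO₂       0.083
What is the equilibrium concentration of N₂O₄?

[N₂O₄] = 0.046 mol/L

At equilibrium, K_c = [NO₂]² / [N₂O₄] = 0.15.
(0.083)² / ([N₂O₄]) = 0.15
[N₂O₄] = 0.0459 = 0.046 mol/L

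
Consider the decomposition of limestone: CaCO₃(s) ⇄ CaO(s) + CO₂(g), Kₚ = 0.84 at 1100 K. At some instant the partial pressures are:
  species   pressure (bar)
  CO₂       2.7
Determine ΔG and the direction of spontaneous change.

(CaCO₃, CaO are pure solids — omitted from Qₚ.)
Qₚ = P(CO₂) = 2.70
ΔG = RT ln(Qₚ/Kₚ) = (8.314 J mol⁻¹ K⁻¹)(1100 K) × ln(2.70/0.84)
   = (9.145 kJ/mol)(1.168) = 10.7 kJ/mol
ΔG > 0, so the forward reaction is non-spontaneous (proceeds in reverse).

ΔG = 10.7 kJ/mol; the forward reaction is non-spontaneous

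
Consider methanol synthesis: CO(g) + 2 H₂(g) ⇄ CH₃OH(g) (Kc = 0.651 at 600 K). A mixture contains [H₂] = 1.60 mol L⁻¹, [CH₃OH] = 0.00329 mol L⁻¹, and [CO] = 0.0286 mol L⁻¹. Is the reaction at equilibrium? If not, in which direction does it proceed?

forward (toward products)

Qc = [CH₃OH] / ([CO]·[H₂]²) = (0.00329) / ((0.0286)·(1.60)²) = 0.0449
Qc = 0.0449 < Kc = 0.651, so the forward reaction proceeds.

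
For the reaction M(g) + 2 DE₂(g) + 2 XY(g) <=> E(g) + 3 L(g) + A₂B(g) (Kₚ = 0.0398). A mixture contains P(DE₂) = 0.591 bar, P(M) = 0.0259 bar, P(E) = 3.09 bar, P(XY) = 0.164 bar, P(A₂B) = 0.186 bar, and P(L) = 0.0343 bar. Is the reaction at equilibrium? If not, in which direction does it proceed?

Qₚ = P(E)·P(L)³·P(A₂B) / (P(M)·P(DE₂)²·P(XY)²) = (3.09)·(0.0343)³·(0.186) / ((0.0259)·(0.591)²·(0.164)²) = 0.0953
Qₚ = 0.0953 > Kₚ = 0.0398, so the reverse reaction proceeds.

toward reactants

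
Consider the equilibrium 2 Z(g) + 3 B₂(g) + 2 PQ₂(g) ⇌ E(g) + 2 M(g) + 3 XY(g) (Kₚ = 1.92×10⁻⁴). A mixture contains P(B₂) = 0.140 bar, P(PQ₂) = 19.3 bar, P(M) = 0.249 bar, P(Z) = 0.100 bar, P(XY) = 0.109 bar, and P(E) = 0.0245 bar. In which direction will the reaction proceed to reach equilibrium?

Qₚ = P(E)·P(M)²·P(XY)³ / (P(Z)²·P(B₂)³·P(PQ₂)²) = (0.0245)·(0.249)²·(0.109)³ / ((0.100)²·(0.140)³·(19.3)²) = 1.92×10⁻⁴
Qₚ = 1.92×10⁻⁴ = Kₚ, so the system is already at equilibrium.

neither direction; the system is at equilibrium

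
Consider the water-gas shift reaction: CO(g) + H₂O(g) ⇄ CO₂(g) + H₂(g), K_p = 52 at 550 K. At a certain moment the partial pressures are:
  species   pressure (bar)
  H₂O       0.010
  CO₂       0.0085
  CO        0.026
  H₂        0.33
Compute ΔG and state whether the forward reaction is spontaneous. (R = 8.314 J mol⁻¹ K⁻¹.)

ΔG = -7.19 kJ/mol; the forward reaction is spontaneous

Q_p = P(CO₂)·P(H₂) / (P(CO)·P(H₂O)) = (0.0085)·(0.33) / ((0.026)·(0.010)) = 10.8
ΔG = RT ln(Q_p/K_p) = (8.314 J mol⁻¹ K⁻¹)(550 K) × ln(10.8/52)
   = (4.573 kJ/mol)(-1.572) = -7.19 kJ/mol
ΔG < 0, so the forward reaction is spontaneous (proceeds forward).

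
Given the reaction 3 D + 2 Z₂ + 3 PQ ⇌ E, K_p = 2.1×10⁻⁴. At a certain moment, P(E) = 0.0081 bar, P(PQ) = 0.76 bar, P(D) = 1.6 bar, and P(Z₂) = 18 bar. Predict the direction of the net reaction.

Q_p = P(E) / (P(D)³·P(Z₂)²·P(PQ)³) = (0.0081) / ((1.6)³·(18)²·(0.76)³) = 1.4×10⁻⁵
Q_p = 1.4×10⁻⁵ < K_p = 2.1×10⁻⁴, so the forward reaction proceeds.

in the forward direction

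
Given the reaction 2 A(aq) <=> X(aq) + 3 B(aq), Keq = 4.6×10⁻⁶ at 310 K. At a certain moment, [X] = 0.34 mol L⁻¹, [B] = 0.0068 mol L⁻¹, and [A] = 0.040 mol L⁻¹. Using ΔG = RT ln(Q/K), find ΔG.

ΔG = 6.90 kJ/mol

Q = [X]·[B]³ / [A]² = (0.34)·(0.0068)³ / (0.040)² = 6.68×10⁻⁵
ΔG = RT ln(Q/Keq) = (8.314 J mol⁻¹ K⁻¹)(310 K) × ln(6.68×10⁻⁵/4.6×10⁻⁶)
   = (2.577 kJ/mol)(2.676) = 6.90 kJ/mol
ΔG > 0, so the forward reaction is non-spontaneous (proceeds in reverse).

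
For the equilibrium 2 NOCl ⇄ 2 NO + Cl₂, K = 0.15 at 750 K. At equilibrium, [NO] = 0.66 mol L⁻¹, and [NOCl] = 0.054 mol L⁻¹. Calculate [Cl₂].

[Cl₂] = 0.0010 mol L⁻¹

At equilibrium, K = [NO]²·[Cl₂] / [NOCl]² = 0.15.
(0.66)²·([Cl₂]) / (0.054)² = 0.15
[Cl₂] = 0.00100 = 0.0010 mol L⁻¹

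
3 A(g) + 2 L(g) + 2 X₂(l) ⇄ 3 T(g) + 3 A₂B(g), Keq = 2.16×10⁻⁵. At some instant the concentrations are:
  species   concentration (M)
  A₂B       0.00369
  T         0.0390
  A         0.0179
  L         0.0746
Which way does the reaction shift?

to the left

(X₂ is a pure liquid — omitted from Q.)
Q = [T]³·[A₂B]³ / ([A]³·[L]²) = (0.0390)³·(0.00369)³ / ((0.0179)³·(0.0746)²) = 9.34×10⁻⁵
Q = 9.34×10⁻⁵ > Keq = 2.16×10⁻⁵, so the reverse reaction proceeds.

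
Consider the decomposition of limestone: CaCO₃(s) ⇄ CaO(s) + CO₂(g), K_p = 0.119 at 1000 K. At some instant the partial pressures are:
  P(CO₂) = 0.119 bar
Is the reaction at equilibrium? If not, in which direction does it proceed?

no net change (already at equilibrium)

(CaCO₃, CaO are pure solids — omitted from Q_p.)
Q_p = P(CO₂) = 0.119
Q_p = 0.119 = K_p, so the system is already at equilibrium.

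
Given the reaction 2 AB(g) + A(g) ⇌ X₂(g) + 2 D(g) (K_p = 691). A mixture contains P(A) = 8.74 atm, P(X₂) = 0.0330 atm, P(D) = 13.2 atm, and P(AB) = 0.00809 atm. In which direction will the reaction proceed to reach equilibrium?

Q_p = P(X₂)·P(D)² / (P(AB)²·P(A)) = (0.0330)·(13.2)² / ((0.00809)²·(8.74)) = 10100
Q_p = 10100 > K_p = 691, so the reverse reaction proceeds.

toward reactants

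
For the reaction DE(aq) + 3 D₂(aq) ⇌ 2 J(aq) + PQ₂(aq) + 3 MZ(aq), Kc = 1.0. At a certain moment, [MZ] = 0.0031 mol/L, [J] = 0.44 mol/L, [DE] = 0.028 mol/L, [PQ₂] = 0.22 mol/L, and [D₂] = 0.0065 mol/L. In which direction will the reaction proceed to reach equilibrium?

to the right

Qc = [J]²·[PQ₂]·[MZ]³ / ([DE]·[D₂]³) = (0.44)²·(0.22)·(0.0031)³ / ((0.028)·(0.0065)³) = 0.17
Qc = 0.17 < Kc = 1.0, so the forward reaction proceeds.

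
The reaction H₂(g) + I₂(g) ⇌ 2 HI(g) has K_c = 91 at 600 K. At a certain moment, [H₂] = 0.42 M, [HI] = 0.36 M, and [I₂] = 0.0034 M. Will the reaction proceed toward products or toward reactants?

Q_c = [HI]² / ([H₂]·[I₂]) = (0.36)² / ((0.42)·(0.0034)) = 91
Q_c = 91 = K_c, so the system is already at equilibrium.

no net change (already at equilibrium)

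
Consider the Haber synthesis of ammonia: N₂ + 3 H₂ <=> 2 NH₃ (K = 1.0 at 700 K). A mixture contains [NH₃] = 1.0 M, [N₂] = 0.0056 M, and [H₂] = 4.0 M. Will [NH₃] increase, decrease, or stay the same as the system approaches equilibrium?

Q = [NH₃]² / ([N₂]·[H₂]³) = (1.0)² / ((0.0056)·(4.0)³) = 2.8
Q = 2.8 > K = 1.0: net reverse reaction.
NH₃ is a product, so it decreases.

decrease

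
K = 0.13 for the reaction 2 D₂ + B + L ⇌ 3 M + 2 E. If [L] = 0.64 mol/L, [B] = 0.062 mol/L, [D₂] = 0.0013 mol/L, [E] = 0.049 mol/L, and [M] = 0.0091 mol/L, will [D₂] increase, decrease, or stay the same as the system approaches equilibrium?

Q = [M]³·[E]² / ([D₂]²·[B]·[L]) = (0.0091)³·(0.049)² / ((0.0013)²·(0.062)·(0.64)) = 0.027
Q = 0.027 < K = 0.13: net forward reaction.
D₂ is a reactant, so it decreases.

decrease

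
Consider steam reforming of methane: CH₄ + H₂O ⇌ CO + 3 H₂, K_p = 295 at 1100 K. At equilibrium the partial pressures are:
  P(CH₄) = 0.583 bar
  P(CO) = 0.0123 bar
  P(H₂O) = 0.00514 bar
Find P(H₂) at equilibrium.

P(H₂) = 4.16 bar

At equilibrium, K_p = P(CO)·P(H₂)³ / (P(CH₄)·P(H₂O)) = 295.
(0.0123)·(P(H₂))³ / ((0.583)·(0.00514)) = 295
P(H₂)³ = 71.9 ⇒ P(H₂) = 4.16 bar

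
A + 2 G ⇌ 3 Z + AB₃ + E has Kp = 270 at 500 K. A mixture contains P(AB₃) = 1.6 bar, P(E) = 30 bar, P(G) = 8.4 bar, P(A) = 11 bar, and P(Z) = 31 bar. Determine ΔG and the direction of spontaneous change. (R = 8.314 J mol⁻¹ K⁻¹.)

ΔG = 7.98 kJ/mol; the forward reaction is non-spontaneous

Qp = P(Z)³·P(AB₃)·P(E) / (P(A)·P(G)²) = (31)³·(1.6)·(30) / ((11)·(8.4)²) = 1840
ΔG = RT ln(Qp/Kp) = (8.314 J mol⁻¹ K⁻¹)(500 K) × ln(1840/270)
   = (4.157 kJ/mol)(1.919) = 7.98 kJ/mol
ΔG > 0, so the forward reaction is non-spontaneous (proceeds in reverse).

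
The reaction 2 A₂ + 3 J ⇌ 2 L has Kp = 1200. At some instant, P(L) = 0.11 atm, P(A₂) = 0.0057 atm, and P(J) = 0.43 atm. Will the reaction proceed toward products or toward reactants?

Qp = P(L)² / (P(A₂)²·P(J)³) = (0.11)² / ((0.0057)²·(0.43)³) = 4700
Qp = 4700 > Kp = 1200, so the reverse reaction proceeds.

reverse (toward reactants)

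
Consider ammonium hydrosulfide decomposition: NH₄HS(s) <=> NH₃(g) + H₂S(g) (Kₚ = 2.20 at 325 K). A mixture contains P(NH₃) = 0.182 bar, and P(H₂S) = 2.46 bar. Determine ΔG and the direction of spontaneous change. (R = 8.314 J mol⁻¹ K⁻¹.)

ΔG = -4.30 kJ/mol; the forward reaction is spontaneous

(NH₄HS is a pure solid — omitted from Qₚ.)
Qₚ = P(NH₃)·P(H₂S) = (0.182)·(2.46) = 0.448
ΔG = RT ln(Qₚ/Kₚ) = (8.314 J mol⁻¹ K⁻¹)(325 K) × ln(0.448/2.20)
   = (2.702 kJ/mol)(-1.591) = -4.30 kJ/mol
ΔG < 0, so the forward reaction is spontaneous (proceeds forward).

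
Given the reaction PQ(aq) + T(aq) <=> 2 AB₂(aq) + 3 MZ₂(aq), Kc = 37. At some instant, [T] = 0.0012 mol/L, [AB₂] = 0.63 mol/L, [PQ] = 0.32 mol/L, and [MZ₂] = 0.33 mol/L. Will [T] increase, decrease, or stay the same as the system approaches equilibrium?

stay the same

Qc = [AB₂]²·[MZ₂]³ / ([PQ]·[T]) = (0.63)²·(0.33)³ / ((0.32)·(0.0012)) = 37
Qc = 37 = Kc; the system is at equilibrium.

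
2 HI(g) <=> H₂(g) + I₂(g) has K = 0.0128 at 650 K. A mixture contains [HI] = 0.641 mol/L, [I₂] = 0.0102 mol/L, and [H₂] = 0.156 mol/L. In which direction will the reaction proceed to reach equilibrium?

Q = [H₂]·[I₂] / [HI]² = (0.156)·(0.0102) / (0.641)² = 0.00387
Q = 0.00387 < K = 0.0128, so the forward reaction proceeds.

forward (toward products)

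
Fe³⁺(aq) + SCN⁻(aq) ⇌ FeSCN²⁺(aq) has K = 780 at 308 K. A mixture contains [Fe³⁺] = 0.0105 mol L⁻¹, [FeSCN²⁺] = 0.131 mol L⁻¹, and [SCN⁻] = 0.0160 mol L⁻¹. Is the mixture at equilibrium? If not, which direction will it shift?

yes, at equilibrium

Q = [FeSCN²⁺] / ([Fe³⁺]·[SCN⁻]) = (0.131) / ((0.0105)·(0.0160)) = 780
Q = 780 = K; the system is at equilibrium.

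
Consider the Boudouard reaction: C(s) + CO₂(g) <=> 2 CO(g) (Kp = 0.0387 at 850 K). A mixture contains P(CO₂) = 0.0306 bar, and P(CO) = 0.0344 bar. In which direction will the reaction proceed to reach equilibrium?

at equilibrium

(C is a pure solid — omitted from Qp.)
Qp = P(CO)² / P(CO₂) = (0.0344)² / (0.0306) = 0.0387
Qp = 0.0387 = Kp, so the system is already at equilibrium.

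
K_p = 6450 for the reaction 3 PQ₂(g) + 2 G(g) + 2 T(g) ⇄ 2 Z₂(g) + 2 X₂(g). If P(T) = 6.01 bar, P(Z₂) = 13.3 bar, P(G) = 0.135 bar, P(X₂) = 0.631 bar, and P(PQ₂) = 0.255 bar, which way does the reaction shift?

neither direction; the system is at equilibrium

Q_p = P(Z₂)²·P(X₂)² / (P(PQ₂)³·P(G)²·P(T)²) = (13.3)²·(0.631)² / ((0.255)³·(0.135)²·(6.01)²) = 6450
Q_p = 6450 = K_p, so the system is already at equilibrium.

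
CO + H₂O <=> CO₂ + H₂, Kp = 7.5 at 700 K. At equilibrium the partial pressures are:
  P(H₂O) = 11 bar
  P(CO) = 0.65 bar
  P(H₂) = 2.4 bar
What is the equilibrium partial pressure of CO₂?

At equilibrium, Kp = P(CO₂)·P(H₂) / (P(CO)·P(H₂O)) = 7.5.
(P(CO₂))·(2.4) / ((0.65)·(11)) = 7.5
P(CO₂) = 22.3 = 22 bar

P(CO₂) = 22 bar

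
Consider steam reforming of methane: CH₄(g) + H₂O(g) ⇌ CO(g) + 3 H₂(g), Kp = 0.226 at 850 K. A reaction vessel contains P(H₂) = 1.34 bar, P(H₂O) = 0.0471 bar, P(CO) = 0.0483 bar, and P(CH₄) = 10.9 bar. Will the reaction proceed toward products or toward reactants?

neither direction; the system is at equilibrium

Qp = P(CO)·P(H₂)³ / (P(CH₄)·P(H₂O)) = (0.0483)·(1.34)³ / ((10.9)·(0.0471)) = 0.226
Qp = 0.226 = Kp, so the system is already at equilibrium.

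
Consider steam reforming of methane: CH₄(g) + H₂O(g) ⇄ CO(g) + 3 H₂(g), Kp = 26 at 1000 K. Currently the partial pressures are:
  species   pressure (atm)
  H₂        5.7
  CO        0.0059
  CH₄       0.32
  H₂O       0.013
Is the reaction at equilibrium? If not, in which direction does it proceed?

reverse (toward reactants)

Qp = P(CO)·P(H₂)³ / (P(CH₄)·P(H₂O)) = (0.0059)·(5.7)³ / ((0.32)·(0.013)) = 260
Qp = 260 > Kp = 26, so the reverse reaction proceeds.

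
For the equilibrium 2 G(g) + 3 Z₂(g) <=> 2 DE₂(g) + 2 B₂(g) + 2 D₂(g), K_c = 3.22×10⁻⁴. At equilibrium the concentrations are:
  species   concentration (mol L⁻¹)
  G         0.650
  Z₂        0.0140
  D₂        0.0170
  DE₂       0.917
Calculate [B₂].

[B₂] = 0.00124 mol L⁻¹

At equilibrium, K_c = [DE₂]²·[B₂]²·[D₂]² / ([G]²·[Z₂]³) = 3.22×10⁻⁴.
(0.917)²·([B₂])²·(0.0170)² / ((0.650)²·(0.0140)³) = 3.22×10⁻⁴
[B₂]² = 1.54×10⁻⁶ ⇒ [B₂] = 0.00124 mol L⁻¹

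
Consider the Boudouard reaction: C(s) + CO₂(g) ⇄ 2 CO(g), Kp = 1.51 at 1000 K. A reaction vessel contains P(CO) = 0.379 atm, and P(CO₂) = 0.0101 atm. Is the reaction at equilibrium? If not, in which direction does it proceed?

(C is a pure solid — omitted from Qp.)
Qp = P(CO)² / P(CO₂) = (0.379)² / (0.0101) = 14.2
Qp = 14.2 > Kp = 1.51, so the reverse reaction proceeds.

in the reverse direction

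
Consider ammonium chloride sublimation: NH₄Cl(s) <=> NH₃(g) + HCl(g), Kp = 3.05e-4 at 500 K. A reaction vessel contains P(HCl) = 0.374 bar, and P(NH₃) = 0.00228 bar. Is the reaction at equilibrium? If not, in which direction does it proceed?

to the left

(NH₄Cl is a pure solid — omitted from Qp.)
Qp = P(NH₃)·P(HCl) = (0.00228)·(0.374) = 8.53e-4
Qp = 8.53e-4 > Kp = 3.05e-4, so the reverse reaction proceeds.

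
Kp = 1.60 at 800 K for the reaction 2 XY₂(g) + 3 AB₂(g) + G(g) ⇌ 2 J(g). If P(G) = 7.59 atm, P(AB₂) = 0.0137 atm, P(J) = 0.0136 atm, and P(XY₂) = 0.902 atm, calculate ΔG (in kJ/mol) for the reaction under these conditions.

Qp = P(J)² / (P(XY₂)²·P(AB₂)³·P(G)) = (0.0136)² / ((0.902)²·(0.0137)³·(7.59)) = 11.6
ΔG = RT ln(Qp/Kp) = (8.314 J mol⁻¹ K⁻¹)(800 K) × ln(11.6/1.60)
   = (6.651 kJ/mol)(1.981) = 13.2 kJ/mol
ΔG > 0, so the forward reaction is non-spontaneous (proceeds in reverse).

ΔG = 13.2 kJ/mol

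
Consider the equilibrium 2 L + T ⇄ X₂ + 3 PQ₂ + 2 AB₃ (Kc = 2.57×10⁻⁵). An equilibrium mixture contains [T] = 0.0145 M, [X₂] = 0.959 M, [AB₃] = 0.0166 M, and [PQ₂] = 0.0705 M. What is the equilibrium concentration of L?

At equilibrium, Kc = [X₂]·[PQ₂]³·[AB₃]² / ([L]²·[T]) = 2.57×10⁻⁵.
(0.959)·(0.0705)³·(0.0166)² / (([L])²·(0.0145)) = 2.57×10⁻⁵
[L]² = 0.248 ⇒ [L] = 0.498 M

[L] = 0.498 M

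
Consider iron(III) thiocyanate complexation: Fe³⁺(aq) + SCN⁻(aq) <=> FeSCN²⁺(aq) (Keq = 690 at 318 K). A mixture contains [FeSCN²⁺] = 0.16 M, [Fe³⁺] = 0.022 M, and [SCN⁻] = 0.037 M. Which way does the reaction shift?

toward products

Q = [FeSCN²⁺] / ([Fe³⁺]·[SCN⁻]) = (0.16) / ((0.022)·(0.037)) = 200
Q = 200 < Keq = 690, so the forward reaction proceeds.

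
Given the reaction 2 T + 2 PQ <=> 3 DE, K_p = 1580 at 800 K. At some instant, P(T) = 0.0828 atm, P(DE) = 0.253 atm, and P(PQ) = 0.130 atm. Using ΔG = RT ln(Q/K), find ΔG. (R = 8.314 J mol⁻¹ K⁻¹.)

Q_p = P(DE)³ / (P(T)²·P(PQ)²) = (0.253)³ / ((0.0828)²·(0.130)²) = 140
ΔG = RT ln(Q_p/K_p) = (8.314 J mol⁻¹ K⁻¹)(800 K) × ln(140/1580)
   = (6.651 kJ/mol)(-2.424) = -16.1 kJ/mol
ΔG < 0, so the forward reaction is spontaneous (proceeds forward).

ΔG = -16.1 kJ/mol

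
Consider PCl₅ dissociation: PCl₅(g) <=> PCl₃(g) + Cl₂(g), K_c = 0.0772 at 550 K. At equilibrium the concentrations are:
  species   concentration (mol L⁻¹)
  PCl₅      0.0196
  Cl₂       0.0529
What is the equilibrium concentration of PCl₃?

[PCl₃] = 0.0286 mol L⁻¹

At equilibrium, K_c = [PCl₃]·[Cl₂] / [PCl₅] = 0.0772.
([PCl₃])·(0.0529) / (0.0196) = 0.0772
[PCl₃] = 0.0286 mol L⁻¹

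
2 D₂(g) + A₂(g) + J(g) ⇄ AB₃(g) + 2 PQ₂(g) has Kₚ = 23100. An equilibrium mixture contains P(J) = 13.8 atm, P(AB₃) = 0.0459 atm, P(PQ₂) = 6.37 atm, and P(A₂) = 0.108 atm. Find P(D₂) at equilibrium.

At equilibrium, Kₚ = P(AB₃)·P(PQ₂)² / (P(D₂)²·P(A₂)·P(J)) = 23100.
(0.0459)·(6.37)² / ((P(D₂))²·(0.108)·(13.8)) = 23100
P(D₂)² = 5.41e-5 ⇒ P(D₂) = 0.00736 atm

P(D₂) = 0.00736 atm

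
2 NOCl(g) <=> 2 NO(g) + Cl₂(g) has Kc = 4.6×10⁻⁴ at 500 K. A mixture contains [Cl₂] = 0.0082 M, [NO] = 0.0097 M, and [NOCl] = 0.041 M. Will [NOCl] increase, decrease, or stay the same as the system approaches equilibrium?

Qc = [NO]²·[Cl₂] / [NOCl]² = (0.0097)²·(0.0082) / (0.041)² = 4.6×10⁻⁴
Qc = 4.6×10⁻⁴ = Kc; the system is at equilibrium.

stay the same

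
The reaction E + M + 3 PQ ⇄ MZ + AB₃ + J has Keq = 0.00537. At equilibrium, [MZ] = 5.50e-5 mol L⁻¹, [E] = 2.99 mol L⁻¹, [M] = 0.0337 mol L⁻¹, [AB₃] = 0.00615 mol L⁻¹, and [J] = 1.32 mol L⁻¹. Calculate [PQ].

At equilibrium, Keq = [MZ]·[AB₃]·[J] / ([E]·[M]·[PQ]³) = 0.00537.
(5.50e-5)·(0.00615)·(1.32) / ((2.99)·(0.0337)·([PQ])³) = 0.00537
[PQ]³ = 8.25e-4 ⇒ [PQ] = 0.0938 mol L⁻¹

[PQ] = 0.0938 mol L⁻¹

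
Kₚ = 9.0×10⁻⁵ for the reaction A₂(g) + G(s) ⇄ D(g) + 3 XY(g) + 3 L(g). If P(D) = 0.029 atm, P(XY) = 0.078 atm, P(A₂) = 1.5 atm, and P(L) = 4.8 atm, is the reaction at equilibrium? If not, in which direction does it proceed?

in the reverse direction

(G is a pure solid — omitted from Qₚ.)
Qₚ = P(D)·P(XY)³·P(L)³ / P(A₂) = (0.029)·(0.078)³·(4.8)³ / (1.5) = 0.0010
Qₚ = 0.0010 > Kₚ = 9.0×10⁻⁵, so the reverse reaction proceeds.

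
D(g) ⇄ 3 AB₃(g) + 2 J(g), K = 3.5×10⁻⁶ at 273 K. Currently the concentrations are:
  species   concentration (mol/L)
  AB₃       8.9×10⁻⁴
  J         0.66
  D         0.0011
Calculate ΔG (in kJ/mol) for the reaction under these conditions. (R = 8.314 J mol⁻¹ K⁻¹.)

Q = [AB₃]³·[J]² / [D] = (8.9×10⁻⁴)³·(0.66)² / (0.0011) = 2.79×10⁻⁷
ΔG = RT ln(Q/K) = (8.314 J mol⁻¹ K⁻¹)(273 K) × ln(2.79×10⁻⁷/3.5×10⁻⁶)
   = (2.270 kJ/mol)(-2.529) = -5.74 kJ/mol
ΔG < 0, so the forward reaction is spontaneous (proceeds forward).

ΔG = -5.74 kJ/mol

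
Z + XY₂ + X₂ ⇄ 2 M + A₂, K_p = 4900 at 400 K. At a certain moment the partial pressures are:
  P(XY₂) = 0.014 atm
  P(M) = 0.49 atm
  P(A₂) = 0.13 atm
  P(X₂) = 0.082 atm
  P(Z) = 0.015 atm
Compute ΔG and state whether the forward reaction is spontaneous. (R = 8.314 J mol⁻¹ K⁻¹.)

Q_p = P(M)²·P(A₂) / (P(Z)·P(XY₂)·P(X₂)) = (0.49)²·(0.13) / ((0.015)·(0.014)·(0.082)) = 1810
ΔG = RT ln(Q_p/K_p) = (8.314 J mol⁻¹ K⁻¹)(400 K) × ln(1810/4900)
   = (3.326 kJ/mol)(-0.9959) = -3.31 kJ/mol
ΔG < 0, so the forward reaction is spontaneous (proceeds forward).

ΔG = -3.31 kJ/mol; the forward reaction is spontaneous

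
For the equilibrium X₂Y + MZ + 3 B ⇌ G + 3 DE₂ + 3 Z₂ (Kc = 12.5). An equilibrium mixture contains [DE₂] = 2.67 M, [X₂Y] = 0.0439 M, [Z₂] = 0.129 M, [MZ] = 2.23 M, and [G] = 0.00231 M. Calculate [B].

[B] = 0.0426 M

At equilibrium, Kc = [G]·[DE₂]³·[Z₂]³ / ([X₂Y]·[MZ]·[B]³) = 12.5.
(0.00231)·(2.67)³·(0.129)³ / ((0.0439)·(2.23)·([B])³) = 12.5
[B]³ = 7.71e-5 ⇒ [B] = 0.0426 M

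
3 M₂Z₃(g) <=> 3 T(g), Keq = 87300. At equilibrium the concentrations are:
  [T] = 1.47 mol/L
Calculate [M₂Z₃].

At equilibrium, Keq = [T]³ / [M₂Z₃]³ = 87300.
(1.47)³ / ([M₂Z₃])³ = 87300
[M₂Z₃]³ = 3.64×10⁻⁵ ⇒ [M₂Z₃] = 0.0331 mol/L

[M₂Z₃] = 0.0331 mol/L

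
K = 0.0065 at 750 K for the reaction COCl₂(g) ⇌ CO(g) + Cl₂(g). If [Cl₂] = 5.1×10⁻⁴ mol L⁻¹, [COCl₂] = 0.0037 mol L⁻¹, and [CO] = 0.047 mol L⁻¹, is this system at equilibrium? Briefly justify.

Q = [CO]·[Cl₂] / [COCl₂] = (0.047)·(5.1×10⁻⁴) / (0.0037) = 0.0065
Q = 0.0065 = K; the system is at equilibrium.

yes, at equilibrium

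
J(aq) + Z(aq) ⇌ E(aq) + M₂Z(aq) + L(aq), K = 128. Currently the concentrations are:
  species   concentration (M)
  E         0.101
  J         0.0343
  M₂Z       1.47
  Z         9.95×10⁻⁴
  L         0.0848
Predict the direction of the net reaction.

Q = [E]·[M₂Z]·[L] / ([J]·[Z]) = (0.101)·(1.47)·(0.0848) / ((0.0343)·(9.95×10⁻⁴)) = 369
Q = 369 > K = 128, so the reverse reaction proceeds.

to the left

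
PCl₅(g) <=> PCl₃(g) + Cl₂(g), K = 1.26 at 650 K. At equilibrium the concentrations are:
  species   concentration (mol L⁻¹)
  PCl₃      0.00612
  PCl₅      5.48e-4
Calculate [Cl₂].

[Cl₂] = 0.113 mol L⁻¹

At equilibrium, K = [PCl₃]·[Cl₂] / [PCl₅] = 1.26.
(0.00612)·([Cl₂]) / (5.48e-4) = 1.26
[Cl₂] = 0.113 mol L⁻¹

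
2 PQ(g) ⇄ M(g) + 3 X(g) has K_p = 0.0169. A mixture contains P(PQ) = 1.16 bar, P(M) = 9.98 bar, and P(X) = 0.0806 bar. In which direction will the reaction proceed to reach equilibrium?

Q_p = P(M)·P(X)³ / P(PQ)² = (9.98)·(0.0806)³ / (1.16)² = 0.00388
Q_p = 0.00388 < K_p = 0.0169, so the forward reaction proceeds.

toward products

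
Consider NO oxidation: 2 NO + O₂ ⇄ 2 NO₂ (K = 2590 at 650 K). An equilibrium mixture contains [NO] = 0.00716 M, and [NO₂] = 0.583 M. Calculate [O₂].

[O₂] = 2.56 M

At equilibrium, K = [NO₂]² / ([NO]²·[O₂]) = 2590.
(0.583)² / ((0.00716)²·([O₂])) = 2590
[O₂] = 2.56 M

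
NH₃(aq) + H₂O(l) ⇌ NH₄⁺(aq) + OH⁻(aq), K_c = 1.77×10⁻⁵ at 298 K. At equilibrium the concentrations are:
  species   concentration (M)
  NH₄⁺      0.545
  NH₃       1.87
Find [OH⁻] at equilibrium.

[OH⁻] = 6.07×10⁻⁵ M

(H₂O is a pure liquid — omitted from K_c.)
At equilibrium, K_c = [NH₄⁺]·[OH⁻] / [NH₃] = 1.77×10⁻⁵.
(0.545)·([OH⁻]) / (1.87) = 1.77×10⁻⁵
[OH⁻] = 6.07×10⁻⁵ M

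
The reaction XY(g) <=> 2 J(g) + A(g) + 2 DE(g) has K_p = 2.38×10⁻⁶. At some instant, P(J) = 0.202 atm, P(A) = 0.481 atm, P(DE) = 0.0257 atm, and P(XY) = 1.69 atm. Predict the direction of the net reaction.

Q_p = P(J)²·P(A)·P(DE)² / P(XY) = (0.202)²·(0.481)·(0.0257)² / (1.69) = 7.67×10⁻⁶
Q_p = 7.67×10⁻⁶ > K_p = 2.38×10⁻⁶, so the reverse reaction proceeds.

reverse (toward reactants)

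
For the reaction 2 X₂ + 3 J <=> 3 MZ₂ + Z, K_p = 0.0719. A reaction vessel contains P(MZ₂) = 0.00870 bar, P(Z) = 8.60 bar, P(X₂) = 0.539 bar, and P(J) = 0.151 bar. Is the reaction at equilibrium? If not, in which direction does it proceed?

Q_p = P(MZ₂)³·P(Z) / (P(X₂)²·P(J)³) = (0.00870)³·(8.60) / ((0.539)²·(0.151)³) = 0.00566
Q_p = 0.00566 < K_p = 0.0719, so the forward reaction proceeds.

toward products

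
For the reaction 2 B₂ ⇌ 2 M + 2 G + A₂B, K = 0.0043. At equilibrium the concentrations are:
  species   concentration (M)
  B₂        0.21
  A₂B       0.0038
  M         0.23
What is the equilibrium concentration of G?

[G] = 0.97 M

At equilibrium, K = [M]²·[G]²·[A₂B] / [B₂]² = 0.0043.
(0.23)²·([G])²·(0.0038) / (0.21)² = 0.0043
[G]² = 0.943 ⇒ [G] = 0.97 M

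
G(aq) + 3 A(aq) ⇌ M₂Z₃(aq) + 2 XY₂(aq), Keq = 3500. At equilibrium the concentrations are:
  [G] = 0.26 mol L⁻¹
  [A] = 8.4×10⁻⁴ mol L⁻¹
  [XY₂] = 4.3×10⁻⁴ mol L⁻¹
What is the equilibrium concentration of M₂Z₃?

[M₂Z₃] = 2.9 mol L⁻¹

At equilibrium, Keq = [M₂Z₃]·[XY₂]² / ([G]·[A]³) = 3500.
([M₂Z₃])·(4.3×10⁻⁴)² / ((0.26)·(8.4×10⁻⁴)³) = 3500
[M₂Z₃] = 2.92 = 2.9 mol L⁻¹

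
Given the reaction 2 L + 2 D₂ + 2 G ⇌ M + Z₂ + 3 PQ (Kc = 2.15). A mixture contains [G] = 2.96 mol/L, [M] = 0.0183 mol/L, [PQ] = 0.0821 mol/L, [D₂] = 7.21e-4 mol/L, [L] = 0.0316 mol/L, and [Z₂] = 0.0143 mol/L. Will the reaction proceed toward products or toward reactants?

in the reverse direction

Qc = [M]·[Z₂]·[PQ]³ / ([L]²·[D₂]²·[G]²) = (0.0183)·(0.0143)·(0.0821)³ / ((0.0316)²·(7.21e-4)²·(2.96)²) = 31.8
Qc = 31.8 > Kc = 2.15, so the reverse reaction proceeds.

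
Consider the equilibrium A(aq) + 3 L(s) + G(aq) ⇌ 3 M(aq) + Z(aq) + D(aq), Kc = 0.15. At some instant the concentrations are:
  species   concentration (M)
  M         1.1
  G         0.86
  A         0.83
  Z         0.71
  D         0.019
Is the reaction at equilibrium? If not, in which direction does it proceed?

(L is a pure solid — omitted from Qc.)
Qc = [M]³·[Z]·[D] / ([A]·[G]) = (1.1)³·(0.71)·(0.019) / ((0.83)·(0.86)) = 0.025
Qc = 0.025 < Kc = 0.15, so the forward reaction proceeds.

to the right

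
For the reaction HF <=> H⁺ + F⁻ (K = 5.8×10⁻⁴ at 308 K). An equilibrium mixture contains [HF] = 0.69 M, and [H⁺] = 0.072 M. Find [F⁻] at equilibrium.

At equilibrium, K = [H⁺]·[F⁻] / [HF] = 5.8×10⁻⁴.
(0.072)·([F⁻]) / (0.69) = 5.8×10⁻⁴
[F⁻] = 0.00556 = 0.0056 M

[F⁻] = 0.0056 M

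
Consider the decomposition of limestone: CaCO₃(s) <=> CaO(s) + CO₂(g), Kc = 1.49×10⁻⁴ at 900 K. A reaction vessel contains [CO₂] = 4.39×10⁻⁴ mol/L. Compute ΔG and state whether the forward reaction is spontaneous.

(CaCO₃, CaO are pure solids — omitted from Qc.)
Qc = [CO₂] = 4.39×10⁻⁴
ΔG = RT ln(Qc/Kc) = (8.314 J mol⁻¹ K⁻¹)(900 K) × ln(4.39×10⁻⁴/1.49×10⁻⁴)
   = (7.483 kJ/mol)(1.081) = 8.09 kJ/mol
ΔG > 0, so the forward reaction is non-spontaneous (proceeds in reverse).

ΔG = 8.09 kJ/mol; the forward reaction is non-spontaneous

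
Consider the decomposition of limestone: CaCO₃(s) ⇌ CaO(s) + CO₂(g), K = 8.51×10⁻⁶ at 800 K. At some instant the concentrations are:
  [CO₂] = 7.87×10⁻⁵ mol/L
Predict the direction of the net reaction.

(CaCO₃, CaO are pure solids — omitted from Q.)
Q = [CO₂] = 7.87×10⁻⁵
Q = 7.87×10⁻⁵ > K = 8.51×10⁻⁶, so the reverse reaction proceeds.

to the left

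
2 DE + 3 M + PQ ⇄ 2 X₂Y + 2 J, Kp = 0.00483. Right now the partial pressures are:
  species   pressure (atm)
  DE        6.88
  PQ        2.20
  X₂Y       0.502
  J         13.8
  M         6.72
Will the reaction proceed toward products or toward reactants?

in the forward direction

Qp = P(X₂Y)²·P(J)² / (P(DE)²·P(M)³·P(PQ)) = (0.502)²·(13.8)² / ((6.88)²·(6.72)³·(2.20)) = 0.00152
Qp = 0.00152 < Kp = 0.00483, so the forward reaction proceeds.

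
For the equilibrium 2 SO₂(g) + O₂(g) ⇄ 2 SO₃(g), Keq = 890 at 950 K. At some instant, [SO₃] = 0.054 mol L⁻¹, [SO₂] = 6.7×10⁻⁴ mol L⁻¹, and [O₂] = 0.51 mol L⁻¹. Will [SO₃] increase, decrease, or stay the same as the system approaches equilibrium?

Q = [SO₃]² / ([SO₂]²·[O₂]) = (0.054)² / ((6.7×10⁻⁴)²·(0.51)) = 13000
Q = 13000 > Keq = 890: net reverse reaction.
SO₃ is a product, so it decreases.

decrease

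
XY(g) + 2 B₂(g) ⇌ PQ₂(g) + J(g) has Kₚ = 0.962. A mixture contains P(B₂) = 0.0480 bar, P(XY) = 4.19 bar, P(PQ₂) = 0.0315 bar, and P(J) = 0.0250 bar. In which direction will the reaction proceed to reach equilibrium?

Qₚ = P(PQ₂)·P(J) / (P(XY)·P(B₂)²) = (0.0315)·(0.0250) / ((4.19)·(0.0480)²) = 0.0816
Qₚ = 0.0816 < Kₚ = 0.962, so the forward reaction proceeds.

toward products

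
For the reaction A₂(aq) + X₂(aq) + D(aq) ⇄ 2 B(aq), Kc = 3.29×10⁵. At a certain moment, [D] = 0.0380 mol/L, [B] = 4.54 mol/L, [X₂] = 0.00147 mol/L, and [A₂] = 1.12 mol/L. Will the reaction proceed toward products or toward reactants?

Qc = [B]² / ([A₂]·[X₂]·[D]) = (4.54)² / ((1.12)·(0.00147)·(0.0380)) = 3.29×10⁵
Qc = 3.29×10⁵ = Kc, so the system is already at equilibrium.

neither direction; the system is at equilibrium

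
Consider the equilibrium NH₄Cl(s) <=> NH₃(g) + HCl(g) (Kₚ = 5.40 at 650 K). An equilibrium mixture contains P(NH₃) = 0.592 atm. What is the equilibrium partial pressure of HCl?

(NH₄Cl is a pure solid — omitted from Kₚ.)
At equilibrium, Kₚ = P(NH₃)·P(HCl) = 5.40.
(0.592)·(P(HCl)) = 5.40
P(HCl) = 9.12 atm

P(HCl) = 9.12 atm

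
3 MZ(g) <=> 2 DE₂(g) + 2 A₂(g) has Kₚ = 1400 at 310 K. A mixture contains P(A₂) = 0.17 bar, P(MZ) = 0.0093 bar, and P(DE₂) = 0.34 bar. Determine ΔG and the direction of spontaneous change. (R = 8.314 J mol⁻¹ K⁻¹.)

ΔG = 2.80 kJ/mol; the forward reaction is non-spontaneous

Qₚ = P(DE₂)²·P(A₂)² / P(MZ)³ = (0.34)²·(0.17)² / (0.0093)³ = 4150
ΔG = RT ln(Qₚ/Kₚ) = (8.314 J mol⁻¹ K⁻¹)(310 K) × ln(4150/1400)
   = (2.577 kJ/mol)(1.087) = 2.80 kJ/mol
ΔG > 0, so the forward reaction is non-spontaneous (proceeds in reverse).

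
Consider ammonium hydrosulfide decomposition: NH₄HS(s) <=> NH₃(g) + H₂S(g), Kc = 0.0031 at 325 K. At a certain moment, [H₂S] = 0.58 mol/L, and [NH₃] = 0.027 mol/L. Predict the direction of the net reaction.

in the reverse direction

(NH₄HS is a pure solid — omitted from Qc.)
Qc = [NH₃]·[H₂S] = (0.027)·(0.58) = 0.016
Qc = 0.016 > Kc = 0.0031, so the reverse reaction proceeds.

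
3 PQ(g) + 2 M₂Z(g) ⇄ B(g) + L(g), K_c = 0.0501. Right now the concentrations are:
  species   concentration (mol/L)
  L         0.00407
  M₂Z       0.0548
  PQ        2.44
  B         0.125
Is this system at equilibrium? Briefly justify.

no; Q < K, reaction proceeds forward

Q_c = [B]·[L] / ([PQ]³·[M₂Z]²) = (0.125)·(0.00407) / ((2.44)³·(0.0548)²) = 0.0117
Q_c = 0.0117 < K_c = 0.0501: net forward reaction.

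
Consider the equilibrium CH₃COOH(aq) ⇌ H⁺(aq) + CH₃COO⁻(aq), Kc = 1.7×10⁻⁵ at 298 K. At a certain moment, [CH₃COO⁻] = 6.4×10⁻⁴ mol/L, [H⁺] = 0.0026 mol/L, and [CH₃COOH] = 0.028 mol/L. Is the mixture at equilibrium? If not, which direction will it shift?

no; Q > K, reaction proceeds in reverse

Qc = [H⁺]·[CH₃COO⁻] / [CH₃COOH] = (0.0026)·(6.4×10⁻⁴) / (0.028) = 5.9×10⁻⁵
Qc = 5.9×10⁻⁵ > Kc = 1.7×10⁻⁵: net reverse reaction.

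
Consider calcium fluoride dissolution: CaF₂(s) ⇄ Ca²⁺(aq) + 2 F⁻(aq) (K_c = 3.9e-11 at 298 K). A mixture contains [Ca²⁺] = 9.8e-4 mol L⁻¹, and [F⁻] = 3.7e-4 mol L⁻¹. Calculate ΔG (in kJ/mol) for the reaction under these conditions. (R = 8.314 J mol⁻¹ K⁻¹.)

ΔG = 3.06 kJ/mol

(CaF₂ is a pure solid — omitted from Q_c.)
Q_c = [Ca²⁺]·[F⁻]² = (9.8e-4)·(3.7e-4)² = 1.34e-10
ΔG = RT ln(Q_c/K_c) = (8.314 J mol⁻¹ K⁻¹)(298 K) × ln(1.34e-10/3.9e-11)
   = (2.478 kJ/mol)(1.234) = 3.06 kJ/mol
ΔG > 0, so the forward reaction is non-spontaneous (proceeds in reverse).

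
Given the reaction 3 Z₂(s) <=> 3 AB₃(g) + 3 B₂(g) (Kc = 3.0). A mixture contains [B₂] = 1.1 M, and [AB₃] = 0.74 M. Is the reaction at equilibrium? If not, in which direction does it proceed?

forward (toward products)

(Z₂ is a pure solid — omitted from Qc.)
Qc = [AB₃]³·[B₂]³ = (0.74)³·(1.1)³ = 0.54
Qc = 0.54 < Kc = 3.0, so the forward reaction proceeds.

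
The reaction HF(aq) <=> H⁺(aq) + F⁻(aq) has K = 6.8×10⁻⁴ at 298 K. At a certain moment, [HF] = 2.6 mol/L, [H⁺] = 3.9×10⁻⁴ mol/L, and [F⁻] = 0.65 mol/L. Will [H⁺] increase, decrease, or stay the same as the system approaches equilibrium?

increase

Q = [H⁺]·[F⁻] / [HF] = (3.9×10⁻⁴)·(0.65) / (2.6) = 9.7×10⁻⁵
Q = 9.7×10⁻⁵ < K = 6.8×10⁻⁴: net forward reaction.
H⁺ is a product, so it increases.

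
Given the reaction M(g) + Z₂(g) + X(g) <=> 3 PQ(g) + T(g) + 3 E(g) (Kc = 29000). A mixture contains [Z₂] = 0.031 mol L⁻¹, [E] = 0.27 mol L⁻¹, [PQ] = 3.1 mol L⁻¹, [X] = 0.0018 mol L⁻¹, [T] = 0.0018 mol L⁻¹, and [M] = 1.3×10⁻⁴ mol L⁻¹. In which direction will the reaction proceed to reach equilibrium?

to the left

Qc = [PQ]³·[T]·[E]³ / ([M]·[Z₂]·[X]) = (3.1)³·(0.0018)·(0.27)³ / ((1.3×10⁻⁴)·(0.031)·(0.0018)) = 1.5×10⁵
Qc = 1.5×10⁵ > Kc = 29000, so the reverse reaction proceeds.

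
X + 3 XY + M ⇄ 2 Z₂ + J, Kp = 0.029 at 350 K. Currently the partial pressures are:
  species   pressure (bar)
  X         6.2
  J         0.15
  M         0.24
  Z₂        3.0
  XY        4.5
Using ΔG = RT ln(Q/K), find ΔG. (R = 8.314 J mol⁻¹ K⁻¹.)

Qp = P(Z₂)²·P(J) / (P(X)·P(XY)³·P(M)) = (3.0)²·(0.15) / ((6.2)·(4.5)³·(0.24)) = 0.00996
ΔG = RT ln(Qp/Kp) = (8.314 J mol⁻¹ K⁻¹)(350 K) × ln(0.00996/0.029)
   = (2.910 kJ/mol)(-1.069) = -3.11 kJ/mol
ΔG < 0, so the forward reaction is spontaneous (proceeds forward).

ΔG = -3.11 kJ/mol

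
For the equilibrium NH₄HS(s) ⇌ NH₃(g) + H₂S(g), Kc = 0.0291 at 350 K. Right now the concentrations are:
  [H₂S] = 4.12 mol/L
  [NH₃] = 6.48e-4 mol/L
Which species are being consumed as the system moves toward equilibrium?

NH₄HS (reactants)

(NH₄HS is a pure solid — omitted from Qc.)
Qc = [NH₃]·[H₂S] = (6.48e-4)·(4.12) = 0.00267
Qc = 0.00267 < Kc = 0.0291: net forward reaction.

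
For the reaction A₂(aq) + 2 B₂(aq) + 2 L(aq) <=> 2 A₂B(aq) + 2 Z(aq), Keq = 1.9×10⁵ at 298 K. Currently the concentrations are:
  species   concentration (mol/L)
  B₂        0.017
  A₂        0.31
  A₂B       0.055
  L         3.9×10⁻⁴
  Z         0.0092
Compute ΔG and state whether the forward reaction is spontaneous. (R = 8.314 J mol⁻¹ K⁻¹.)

ΔG = -5.73 kJ/mol; the forward reaction is spontaneous

Q = [A₂B]²·[Z]² / ([A₂]·[B₂]²·[L]²) = (0.055)²·(0.0092)² / ((0.31)·(0.017)²·(3.9×10⁻⁴)²) = 18800
ΔG = RT ln(Q/Keq) = (8.314 J mol⁻¹ K⁻¹)(298 K) × ln(18800/1.9×10⁵)
   = (2.478 kJ/mol)(-2.313) = -5.73 kJ/mol
ΔG < 0, so the forward reaction is spontaneous (proceeds forward).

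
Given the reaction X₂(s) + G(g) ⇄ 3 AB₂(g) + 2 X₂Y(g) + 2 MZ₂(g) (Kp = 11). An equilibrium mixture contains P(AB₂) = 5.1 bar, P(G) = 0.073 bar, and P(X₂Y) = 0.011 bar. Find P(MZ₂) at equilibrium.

(X₂ is a pure solid — omitted from Kp.)
At equilibrium, Kp = P(AB₂)³·P(X₂Y)²·P(MZ₂)² / P(G) = 11.
(5.1)³·(0.011)²·(P(MZ₂))² / (0.073) = 11
P(MZ₂)² = 50.0 ⇒ P(MZ₂) = 7.1 bar

P(MZ₂) = 7.1 bar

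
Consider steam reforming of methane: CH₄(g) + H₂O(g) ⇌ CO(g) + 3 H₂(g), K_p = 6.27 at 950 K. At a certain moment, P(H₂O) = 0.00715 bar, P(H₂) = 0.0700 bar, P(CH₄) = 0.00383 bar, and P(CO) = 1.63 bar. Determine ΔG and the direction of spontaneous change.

Q_p = P(CO)·P(H₂)³ / (P(CH₄)·P(H₂O)) = (1.63)·(0.0700)³ / ((0.00383)·(0.00715)) = 20.4
ΔG = RT ln(Q_p/K_p) = (8.314 J mol⁻¹ K⁻¹)(950 K) × ln(20.4/6.27)
   = (7.898 kJ/mol)(1.180) = 9.32 kJ/mol
ΔG > 0, so the forward reaction is non-spontaneous (proceeds in reverse).

ΔG = 9.32 kJ/mol; the forward reaction is non-spontaneous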